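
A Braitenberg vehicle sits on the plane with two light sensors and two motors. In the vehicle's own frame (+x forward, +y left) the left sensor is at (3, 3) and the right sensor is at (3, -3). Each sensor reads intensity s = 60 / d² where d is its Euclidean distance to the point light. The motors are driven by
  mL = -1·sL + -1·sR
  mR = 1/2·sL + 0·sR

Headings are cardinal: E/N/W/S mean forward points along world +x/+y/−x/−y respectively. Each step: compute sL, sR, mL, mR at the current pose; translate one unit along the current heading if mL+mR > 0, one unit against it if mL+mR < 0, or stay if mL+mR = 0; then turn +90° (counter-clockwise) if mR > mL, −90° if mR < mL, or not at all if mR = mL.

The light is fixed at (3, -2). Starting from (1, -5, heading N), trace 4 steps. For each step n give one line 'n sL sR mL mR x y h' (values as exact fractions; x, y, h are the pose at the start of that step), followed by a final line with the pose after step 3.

n=0: pose=(1,-5,N); sL=12/5, sR=60; mL=-312/5, mR=6/5; mL+mR=-306/5 → advance -1; mR−mL=318/5 → turn +1·90°
n=1: pose=(1,-6,W); sL=30/37, sR=30/13; mL=-1500/481, mR=15/37; mL+mR=-1305/481 → advance -1; mR−mL=1695/481 → turn +1·90°
n=2: pose=(2,-6,S); sL=60/53, sR=12/13; mL=-1416/689, mR=30/53; mL+mR=-1026/689 → advance -1; mR−mL=1806/689 → turn +1·90°
n=3: pose=(2,-5,E); sL=15, sR=3/2; mL=-33/2, mR=15/2; mL+mR=-9 → advance -1; mR−mL=24 → turn +1·90°

0 12/5 60 -312/5 6/5 1 -5 N
1 30/37 30/13 -1500/481 15/37 1 -6 W
2 60/53 12/13 -1416/689 30/53 2 -6 S
3 15 3/2 -33/2 15/2 2 -5 E
final 1 -5 N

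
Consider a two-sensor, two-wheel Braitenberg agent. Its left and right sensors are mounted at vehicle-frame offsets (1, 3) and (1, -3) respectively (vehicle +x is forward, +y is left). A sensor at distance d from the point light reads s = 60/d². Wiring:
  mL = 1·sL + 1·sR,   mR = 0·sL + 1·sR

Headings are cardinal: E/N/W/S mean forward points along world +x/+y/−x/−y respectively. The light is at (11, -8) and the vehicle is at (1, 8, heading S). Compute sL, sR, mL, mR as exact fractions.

left sensor world pos  = (4, 7); dL² = 274
right sensor world pos = (-2, 7); dR² = 394
sL = 60/274 = 30/137
sR = 60/394 = 30/197
mL = 1·sL + 1·sR = 10020/26989
mR = 0·sL + 1·sR = 30/197

30/137 30/197 10020/26989 30/197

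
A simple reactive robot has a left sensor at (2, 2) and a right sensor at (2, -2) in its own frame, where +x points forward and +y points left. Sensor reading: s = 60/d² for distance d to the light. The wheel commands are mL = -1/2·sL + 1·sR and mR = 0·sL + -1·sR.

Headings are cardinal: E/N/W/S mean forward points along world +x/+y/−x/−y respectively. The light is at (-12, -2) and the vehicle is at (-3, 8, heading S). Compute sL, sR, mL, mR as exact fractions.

left sensor world pos  = (-1, 6); dL² = 185
right sensor world pos = (-5, 6); dR² = 113
sL = 60/185 = 12/37
sR = 60/113 = 60/113
mL = -1/2·sL + 1·sR = 1542/4181
mR = 0·sL + -1·sR = -60/113

12/37 60/113 1542/4181 -60/113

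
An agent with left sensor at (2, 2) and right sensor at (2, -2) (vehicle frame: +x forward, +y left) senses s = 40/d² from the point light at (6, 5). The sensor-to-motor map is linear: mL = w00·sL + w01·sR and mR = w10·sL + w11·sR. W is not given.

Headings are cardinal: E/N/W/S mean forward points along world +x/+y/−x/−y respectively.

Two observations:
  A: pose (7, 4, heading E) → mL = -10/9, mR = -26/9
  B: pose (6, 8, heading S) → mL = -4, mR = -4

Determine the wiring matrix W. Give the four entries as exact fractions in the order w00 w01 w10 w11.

0 -1/2 -1 1/2

obs A: pose=(7,4,E) → sL=4, sR=20/9, mL=-10/9, mR=-26/9
obs B: pose=(6,8,S) → sL=8, sR=8, mL=-4, mR=-4
sensor matrix S = [[4, 20/9], [8, 8]]; det S = 128/9
solve [mL_A; mL_B] = S·[w00; w01] and [mR_A; mR_B] = S·[w10; w11]:
  w00 = 0, w01 = -1/2, w10 = -1, w11 = 1/2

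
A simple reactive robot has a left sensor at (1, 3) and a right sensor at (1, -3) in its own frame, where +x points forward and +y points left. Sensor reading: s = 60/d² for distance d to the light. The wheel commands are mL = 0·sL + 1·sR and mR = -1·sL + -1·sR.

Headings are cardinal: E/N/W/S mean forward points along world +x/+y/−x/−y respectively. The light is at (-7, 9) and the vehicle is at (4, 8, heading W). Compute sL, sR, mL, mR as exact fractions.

15/29 15/26 15/26 -825/754

left sensor world pos  = (3, 5); dL² = 116
right sensor world pos = (3, 11); dR² = 104
sL = 60/116 = 15/29
sR = 60/104 = 15/26
mL = 0·sL + 1·sR = 15/26
mR = -1·sL + -1·sR = -825/754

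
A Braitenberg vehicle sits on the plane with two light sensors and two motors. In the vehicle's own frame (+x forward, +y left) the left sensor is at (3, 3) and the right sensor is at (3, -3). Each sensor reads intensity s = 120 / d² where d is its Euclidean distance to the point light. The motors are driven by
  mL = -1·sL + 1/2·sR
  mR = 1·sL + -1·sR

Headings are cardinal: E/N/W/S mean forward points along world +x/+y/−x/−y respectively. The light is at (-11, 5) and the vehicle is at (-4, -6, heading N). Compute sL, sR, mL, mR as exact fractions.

left sensor world pos  = (-7, -3); dL² = 80
right sensor world pos = (-1, -3); dR² = 164
sL = 120/80 = 3/2
sR = 120/164 = 30/41
mL = -1·sL + 1/2·sR = -93/82
mR = 1·sL + -1·sR = 63/82

3/2 30/41 -93/82 63/82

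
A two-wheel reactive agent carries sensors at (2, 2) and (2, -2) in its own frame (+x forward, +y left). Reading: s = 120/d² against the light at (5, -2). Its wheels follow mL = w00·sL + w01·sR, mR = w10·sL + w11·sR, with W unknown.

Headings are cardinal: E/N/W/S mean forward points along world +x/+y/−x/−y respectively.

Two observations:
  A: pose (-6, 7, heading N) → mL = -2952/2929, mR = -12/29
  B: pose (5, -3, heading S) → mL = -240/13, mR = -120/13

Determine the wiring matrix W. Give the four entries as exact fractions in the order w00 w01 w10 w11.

obs A: pose=(-6,7,N) → sL=12/29, sR=60/101, mL=-2952/2929, mR=-12/29
obs B: pose=(5,-3,S) → sL=120/13, sR=120/13, mL=-240/13, mR=-120/13
sensor matrix S = [[12/29, 60/101], [120/13, 120/13]]; det S = -63360/38077
solve [mL_A; mL_B] = S·[w00; w01] and [mR_A; mR_B] = S·[w10; w11]:
  w00 = -1, w01 = -1, w10 = -1, w11 = 0

-1 -1 -1 0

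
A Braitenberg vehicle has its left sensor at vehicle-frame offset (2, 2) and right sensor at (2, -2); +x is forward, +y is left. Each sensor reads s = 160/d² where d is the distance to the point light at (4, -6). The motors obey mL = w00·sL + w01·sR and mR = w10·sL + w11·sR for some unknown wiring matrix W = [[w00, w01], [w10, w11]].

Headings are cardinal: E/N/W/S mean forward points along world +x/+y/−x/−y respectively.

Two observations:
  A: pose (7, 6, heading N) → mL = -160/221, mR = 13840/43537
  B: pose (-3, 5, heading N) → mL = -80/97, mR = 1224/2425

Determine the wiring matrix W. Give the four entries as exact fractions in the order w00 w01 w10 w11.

obs A: pose=(7,6,N) → sL=160/197, sR=160/221, mL=-160/221, mR=13840/43537
obs B: pose=(-3,5,N) → sL=16/25, sR=80/97, mL=-80/97, mR=1224/2425
sensor matrix S = [[160/197, 160/221], [16/25, 80/97]]; det S = 4360192/21115445
solve [mL_A; mL_B] = S·[w00; w01] and [mR_A; mR_B] = S·[w10; w11]:
  w00 = 0, w01 = -1, w10 = -1/2, w11 = 1

0 -1 -1/2 1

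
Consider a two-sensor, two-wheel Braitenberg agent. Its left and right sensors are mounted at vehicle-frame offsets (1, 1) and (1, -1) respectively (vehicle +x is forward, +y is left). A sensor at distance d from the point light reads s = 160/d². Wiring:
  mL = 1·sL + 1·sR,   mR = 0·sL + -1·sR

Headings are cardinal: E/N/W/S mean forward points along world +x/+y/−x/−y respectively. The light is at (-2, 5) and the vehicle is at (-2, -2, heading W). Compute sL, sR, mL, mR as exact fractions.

left sensor world pos  = (-3, -3); dL² = 65
right sensor world pos = (-3, -1); dR² = 37
sL = 160/65 = 32/13
sR = 160/37 = 160/37
mL = 1·sL + 1·sR = 3264/481
mR = 0·sL + -1·sR = -160/37

32/13 160/37 3264/481 -160/37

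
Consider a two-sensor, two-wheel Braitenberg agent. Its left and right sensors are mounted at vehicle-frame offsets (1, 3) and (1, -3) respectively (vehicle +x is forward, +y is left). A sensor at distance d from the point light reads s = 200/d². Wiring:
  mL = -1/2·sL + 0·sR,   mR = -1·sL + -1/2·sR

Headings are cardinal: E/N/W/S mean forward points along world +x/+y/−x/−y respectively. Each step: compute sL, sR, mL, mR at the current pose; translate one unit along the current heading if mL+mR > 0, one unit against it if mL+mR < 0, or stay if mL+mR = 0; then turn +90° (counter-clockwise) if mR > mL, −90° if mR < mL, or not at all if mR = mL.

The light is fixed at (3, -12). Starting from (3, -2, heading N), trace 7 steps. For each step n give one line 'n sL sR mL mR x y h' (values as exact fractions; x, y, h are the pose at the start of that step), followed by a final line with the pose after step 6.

n=0: pose=(3,-2,N); sL=20/13, sR=20/13; mL=-10/13, mR=-30/13; mL+mR=-40/13 → advance -1; mR−mL=-20/13 → turn -1·90°
n=1: pose=(3,-3,E); sL=40/29, sR=200/37; mL=-20/29, mR=-4380/1073; mL+mR=-5120/1073 → advance -1; mR−mL=-3640/1073 → turn -1·90°
n=2: pose=(2,-3,S); sL=50/17, sR=5/2; mL=-25/17, mR=-285/68; mL+mR=-385/68 → advance -1; mR−mL=-185/68 → turn -1·90°
n=3: pose=(2,-2,W); sL=200/53, sR=200/173; mL=-100/53, mR=-39900/9169; mL+mR=-57200/9169 → advance -1; mR−mL=-22600/9169 → turn -1·90°
n=4: pose=(3,-2,N); sL=20/13, sR=20/13; mL=-10/13, mR=-30/13; mL+mR=-40/13 → advance -1; mR−mL=-20/13 → turn -1·90°
n=5: pose=(3,-3,E); sL=40/29, sR=200/37; mL=-20/29, mR=-4380/1073; mL+mR=-5120/1073 → advance -1; mR−mL=-3640/1073 → turn -1·90°
n=6: pose=(2,-3,S); sL=50/17, sR=5/2; mL=-25/17, mR=-285/68; mL+mR=-385/68 → advance -1; mR−mL=-185/68 → turn -1·90°

0 20/13 20/13 -10/13 -30/13 3 -2 N
1 40/29 200/37 -20/29 -4380/1073 3 -3 E
2 50/17 5/2 -25/17 -285/68 2 -3 S
3 200/53 200/173 -100/53 -39900/9169 2 -2 W
4 20/13 20/13 -10/13 -30/13 3 -2 N
5 40/29 200/37 -20/29 -4380/1073 3 -3 E
6 50/17 5/2 -25/17 -285/68 2 -3 S
final 2 -2 W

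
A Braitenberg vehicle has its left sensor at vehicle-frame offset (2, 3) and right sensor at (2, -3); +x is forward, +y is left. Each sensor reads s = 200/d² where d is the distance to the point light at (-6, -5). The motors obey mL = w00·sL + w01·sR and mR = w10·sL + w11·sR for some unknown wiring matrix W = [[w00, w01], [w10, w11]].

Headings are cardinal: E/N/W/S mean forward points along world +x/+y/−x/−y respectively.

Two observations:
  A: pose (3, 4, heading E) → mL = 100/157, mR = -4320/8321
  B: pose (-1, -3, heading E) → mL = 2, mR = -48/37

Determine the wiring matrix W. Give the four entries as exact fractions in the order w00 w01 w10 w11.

obs A: pose=(3,4,E) → sL=40/53, sR=200/157, mL=100/157, mR=-4320/8321
obs B: pose=(-1,-3,E) → sL=100/37, sR=4, mL=2, mR=-48/37
sensor matrix S = [[40/53, 200/157], [100/37, 4]]; det S = -130560/307877
solve [mL_A; mL_B] = S·[w00; w01] and [mR_A; mR_B] = S·[w10; w11]:
  w00 = 0, w01 = 1/2, w10 = 1, w11 = -1

0 1/2 1 -1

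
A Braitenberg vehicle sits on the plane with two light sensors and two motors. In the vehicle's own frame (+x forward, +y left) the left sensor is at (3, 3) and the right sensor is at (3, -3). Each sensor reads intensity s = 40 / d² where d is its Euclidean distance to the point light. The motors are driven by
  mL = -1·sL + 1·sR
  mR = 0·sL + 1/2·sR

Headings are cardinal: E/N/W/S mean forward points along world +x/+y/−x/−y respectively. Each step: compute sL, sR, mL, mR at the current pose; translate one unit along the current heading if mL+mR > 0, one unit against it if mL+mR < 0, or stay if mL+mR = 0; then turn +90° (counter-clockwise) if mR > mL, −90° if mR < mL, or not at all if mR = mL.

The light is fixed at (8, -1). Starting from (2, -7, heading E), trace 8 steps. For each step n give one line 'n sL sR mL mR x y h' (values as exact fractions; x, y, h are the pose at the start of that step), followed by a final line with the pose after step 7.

n=0: pose=(2,-7,E); sL=20/9, sR=4/9; mL=-16/9, mR=2/9; mL+mR=-14/9 → advance -1; mR−mL=2 → turn +1·90°
n=1: pose=(1,-7,N); sL=40/109, sR=8/5; mL=672/545, mR=4/5; mL+mR=1108/545 → advance +1; mR−mL=-236/545 → turn -1·90°
n=2: pose=(1,-6,E); sL=2, sR=1/2; mL=-3/2, mR=1/4; mL+mR=-5/4 → advance -1; mR−mL=7/4 → turn +1·90°
n=3: pose=(0,-6,N); sL=8/25, sR=40/29; mL=768/725, mR=20/29; mL+mR=1268/725 → advance +1; mR−mL=-268/725 → turn -1·90°
n=4: pose=(0,-5,E); sL=20/13, sR=20/37; mL=-480/481, mR=10/37; mL+mR=-350/481 → advance -1; mR−mL=610/481 → turn +1·90°
n=5: pose=(-1,-5,N); sL=8/29, sR=40/37; mL=864/1073, mR=20/37; mL+mR=1444/1073 → advance +1; mR−mL=-284/1073 → turn -1·90°
n=6: pose=(-1,-4,E); sL=10/9, sR=5/9; mL=-5/9, mR=5/18; mL+mR=-5/18 → advance -1; mR−mL=5/6 → turn +1·90°
n=7: pose=(-2,-4,N); sL=40/169, sR=40/49; mL=4800/8281, mR=20/49; mL+mR=8180/8281 → advance +1; mR−mL=-1420/8281 → turn -1·90°

0 20/9 4/9 -16/9 2/9 2 -7 E
1 40/109 8/5 672/545 4/5 1 -7 N
2 2 1/2 -3/2 1/4 1 -6 E
3 8/25 40/29 768/725 20/29 0 -6 N
4 20/13 20/37 -480/481 10/37 0 -5 E
5 8/29 40/37 864/1073 20/37 -1 -5 N
6 10/9 5/9 -5/9 5/18 -1 -4 E
7 40/169 40/49 4800/8281 20/49 -2 -4 N
final -2 -3 E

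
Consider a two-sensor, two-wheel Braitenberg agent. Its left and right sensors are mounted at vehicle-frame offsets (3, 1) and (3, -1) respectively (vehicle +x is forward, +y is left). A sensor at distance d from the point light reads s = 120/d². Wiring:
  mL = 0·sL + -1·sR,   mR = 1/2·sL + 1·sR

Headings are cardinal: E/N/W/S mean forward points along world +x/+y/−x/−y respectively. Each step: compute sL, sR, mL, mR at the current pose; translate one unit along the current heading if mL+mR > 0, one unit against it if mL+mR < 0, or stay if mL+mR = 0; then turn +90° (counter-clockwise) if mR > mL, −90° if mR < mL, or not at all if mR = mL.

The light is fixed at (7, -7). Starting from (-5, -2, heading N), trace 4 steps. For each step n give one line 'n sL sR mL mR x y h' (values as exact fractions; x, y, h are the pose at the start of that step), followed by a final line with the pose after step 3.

0 120/233 24/37 -24/37 7812/8621 -5 -2 N
1 12/25 60/137 -60/137 2322/3425 -5 -1 W
2 40/51 24/41 -24/41 2044/2091 -6 -1 S
3 15/17 30/29 -30/29 1455/986 -6 -2 E
final -5 -2 N

n=0: pose=(-5,-2,N); sL=120/233, sR=24/37; mL=-24/37, mR=7812/8621; mL+mR=60/233 → advance +1; mR−mL=13404/8621 → turn +1·90°
n=1: pose=(-5,-1,W); sL=12/25, sR=60/137; mL=-60/137, mR=2322/3425; mL+mR=6/25 → advance +1; mR−mL=3822/3425 → turn +1·90°
n=2: pose=(-6,-1,S); sL=40/51, sR=24/41; mL=-24/41, mR=2044/2091; mL+mR=20/51 → advance +1; mR−mL=3268/2091 → turn +1·90°
n=3: pose=(-6,-2,E); sL=15/17, sR=30/29; mL=-30/29, mR=1455/986; mL+mR=15/34 → advance +1; mR−mL=2475/986 → turn +1·90°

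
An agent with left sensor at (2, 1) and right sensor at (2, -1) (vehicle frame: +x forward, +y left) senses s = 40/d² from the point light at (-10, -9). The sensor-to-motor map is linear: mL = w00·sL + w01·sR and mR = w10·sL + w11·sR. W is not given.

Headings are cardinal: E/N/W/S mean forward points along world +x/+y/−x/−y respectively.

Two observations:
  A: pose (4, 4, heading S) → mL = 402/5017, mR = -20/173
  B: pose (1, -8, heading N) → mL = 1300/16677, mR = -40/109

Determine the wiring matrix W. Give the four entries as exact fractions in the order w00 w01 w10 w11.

-1/2 1 -1 0

obs A: pose=(4,4,S) → sL=20/173, sR=4/29, mL=402/5017, mR=-20/173
obs B: pose=(1,-8,N) → sL=40/109, sR=40/153, mL=1300/16677, mR=-40/109
sensor matrix S = [[20/173, 4/29], [40/109, 40/153]]; det S = -1706240/83668509
solve [mL_A; mL_B] = S·[w00; w01] and [mR_A; mR_B] = S·[w10; w11]:
  w00 = -1/2, w01 = 1, w10 = -1, w11 = 0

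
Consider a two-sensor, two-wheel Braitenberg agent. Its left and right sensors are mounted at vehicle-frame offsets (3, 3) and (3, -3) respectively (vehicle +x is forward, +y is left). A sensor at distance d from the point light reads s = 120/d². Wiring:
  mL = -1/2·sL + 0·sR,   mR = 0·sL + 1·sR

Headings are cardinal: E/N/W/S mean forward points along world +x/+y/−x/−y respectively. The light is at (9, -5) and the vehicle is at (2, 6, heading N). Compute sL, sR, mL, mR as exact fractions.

15/37 30/53 -15/74 30/53

left sensor world pos  = (-1, 9); dL² = 296
right sensor world pos = (5, 9); dR² = 212
sL = 120/296 = 15/37
sR = 120/212 = 30/53
mL = -1/2·sL + 0·sR = -15/74
mR = 0·sL + 1·sR = 30/53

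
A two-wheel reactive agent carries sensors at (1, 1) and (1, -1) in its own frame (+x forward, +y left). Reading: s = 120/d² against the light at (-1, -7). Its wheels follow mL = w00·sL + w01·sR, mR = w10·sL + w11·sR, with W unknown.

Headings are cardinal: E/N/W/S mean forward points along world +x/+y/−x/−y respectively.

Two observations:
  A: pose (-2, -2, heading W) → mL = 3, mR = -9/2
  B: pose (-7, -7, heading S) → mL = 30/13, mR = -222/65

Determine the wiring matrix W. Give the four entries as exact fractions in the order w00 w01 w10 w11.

obs A: pose=(-2,-2,W) → sL=6, sR=3, mL=3, mR=-9/2
obs B: pose=(-7,-7,S) → sL=60/13, sR=12/5, mL=30/13, mR=-222/65
sensor matrix S = [[6, 3], [60/13, 12/5]]; det S = 36/65
solve [mL_A; mL_B] = S·[w00; w01] and [mR_A; mR_B] = S·[w10; w11]:
  w00 = 1/2, w01 = 0, w10 = -1, w11 = 1/2

1/2 0 -1 1/2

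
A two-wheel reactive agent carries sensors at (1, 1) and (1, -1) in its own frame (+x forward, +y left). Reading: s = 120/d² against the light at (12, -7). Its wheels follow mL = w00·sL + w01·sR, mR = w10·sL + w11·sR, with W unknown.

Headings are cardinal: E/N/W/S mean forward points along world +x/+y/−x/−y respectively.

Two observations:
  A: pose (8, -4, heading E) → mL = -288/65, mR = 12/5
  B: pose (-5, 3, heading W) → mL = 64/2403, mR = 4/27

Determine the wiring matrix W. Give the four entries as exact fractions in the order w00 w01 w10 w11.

obs A: pose=(8,-4,E) → sL=24/5, sR=120/13, mL=-288/65, mR=12/5
obs B: pose=(-5,3,W) → sL=8/27, sR=24/89, mL=64/2403, mR=4/27
sensor matrix S = [[24/5, 120/13], [8/27, 24/89]]; det S = -75008/52065
solve [mL_A; mL_B] = S·[w00; w01] and [mR_A; mR_B] = S·[w10; w11]:
  w00 = 1, w01 = -1, w10 = 1/2, w11 = 0

1 -1 1/2 0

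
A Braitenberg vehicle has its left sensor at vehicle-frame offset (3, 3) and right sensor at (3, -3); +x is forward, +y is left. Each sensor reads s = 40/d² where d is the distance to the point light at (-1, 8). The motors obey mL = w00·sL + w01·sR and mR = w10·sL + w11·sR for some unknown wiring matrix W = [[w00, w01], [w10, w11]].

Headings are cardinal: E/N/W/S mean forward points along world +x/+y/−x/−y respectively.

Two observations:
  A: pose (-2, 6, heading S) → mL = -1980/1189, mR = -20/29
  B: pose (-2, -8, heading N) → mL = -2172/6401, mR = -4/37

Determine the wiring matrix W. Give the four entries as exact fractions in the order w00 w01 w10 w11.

obs A: pose=(-2,6,S) → sL=40/29, sR=40/41, mL=-1980/1189, mR=-20/29
obs B: pose=(-2,-8,N) → sL=8/37, sR=40/173, mL=-2172/6401, mR=-4/37
sensor matrix S = [[40/29, 40/41], [8/37, 40/173]]; det S = 821760/7610789
solve [mL_A; mL_B] = S·[w00; w01] and [mR_A; mR_B] = S·[w10; w11]:
  w00 = -1/2, w01 = -1, w10 = -1/2, w11 = 0

-1/2 -1 -1/2 0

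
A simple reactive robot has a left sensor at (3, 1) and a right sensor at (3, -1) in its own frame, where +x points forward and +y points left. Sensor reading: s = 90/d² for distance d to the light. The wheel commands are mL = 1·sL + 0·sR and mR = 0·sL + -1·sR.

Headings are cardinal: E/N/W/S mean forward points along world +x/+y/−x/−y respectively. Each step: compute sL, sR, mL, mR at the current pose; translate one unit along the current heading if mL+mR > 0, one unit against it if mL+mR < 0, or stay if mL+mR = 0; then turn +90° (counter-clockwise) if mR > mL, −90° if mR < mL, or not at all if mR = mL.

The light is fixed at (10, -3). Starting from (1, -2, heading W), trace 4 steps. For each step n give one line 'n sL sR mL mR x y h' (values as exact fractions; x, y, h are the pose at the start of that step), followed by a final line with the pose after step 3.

n=0: pose=(1,-2,W); sL=5/8, sR=45/74; mL=5/8, mR=-45/74; mL+mR=5/296 → advance +1; mR−mL=-365/296 → turn -1·90°
n=1: pose=(0,-2,N); sL=90/137, sR=90/97; mL=90/137, mR=-90/97; mL+mR=-3600/13289 → advance -1; mR−mL=-21060/13289 → turn -1·90°
n=2: pose=(0,-3,E); sL=9/5, sR=9/5; mL=9/5, mR=-9/5; mL+mR=0 → advance +0; mR−mL=-18/5 → turn -1·90°
n=3: pose=(0,-3,S); sL=1, sR=9/13; mL=1, mR=-9/13; mL+mR=4/13 → advance +1; mR−mL=-22/13 → turn -1·90°

0 5/8 45/74 5/8 -45/74 1 -2 W
1 90/137 90/97 90/137 -90/97 0 -2 N
2 9/5 9/5 9/5 -9/5 0 -3 E
3 1 9/13 1 -9/13 0 -3 S
final 0 -4 W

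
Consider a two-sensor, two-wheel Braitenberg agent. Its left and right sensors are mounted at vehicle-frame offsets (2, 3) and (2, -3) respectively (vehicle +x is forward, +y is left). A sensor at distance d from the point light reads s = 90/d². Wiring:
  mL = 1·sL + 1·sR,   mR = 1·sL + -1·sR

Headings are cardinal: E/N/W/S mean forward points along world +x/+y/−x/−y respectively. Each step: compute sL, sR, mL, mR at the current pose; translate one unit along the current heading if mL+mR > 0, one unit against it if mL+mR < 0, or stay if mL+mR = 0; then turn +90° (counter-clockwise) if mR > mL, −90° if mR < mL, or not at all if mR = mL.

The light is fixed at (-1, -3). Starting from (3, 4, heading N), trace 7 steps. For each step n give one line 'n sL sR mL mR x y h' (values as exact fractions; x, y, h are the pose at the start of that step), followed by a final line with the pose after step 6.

n=0: pose=(3,4,N); sL=45/41, sR=9/13; mL=954/533, mR=216/533; mL+mR=90/41 → advance +1; mR−mL=-18/13 → turn -1·90°
n=1: pose=(3,5,E); sL=90/157, sR=90/61; mL=19620/9577, mR=-8640/9577; mL+mR=180/157 → advance +1; mR−mL=-180/61 → turn -1·90°
n=2: pose=(4,5,S); sL=9/10, sR=9/4; mL=63/20, mR=-27/20; mL+mR=9/5 → advance +1; mR−mL=-9/2 → turn -1·90°
n=3: pose=(4,4,W); sL=18/5, sR=90/109; mL=2412/545, mR=1512/545; mL+mR=36/5 → advance +1; mR−mL=-180/109 → turn -1·90°
n=4: pose=(3,4,N); sL=45/41, sR=9/13; mL=954/533, mR=216/533; mL+mR=90/41 → advance +1; mR−mL=-18/13 → turn -1·90°
n=5: pose=(3,5,E); sL=90/157, sR=90/61; mL=19620/9577, mR=-8640/9577; mL+mR=180/157 → advance +1; mR−mL=-180/61 → turn -1·90°
n=6: pose=(4,5,S); sL=9/10, sR=9/4; mL=63/20, mR=-27/20; mL+mR=9/5 → advance +1; mR−mL=-9/2 → turn -1·90°

0 45/41 9/13 954/533 216/533 3 4 N
1 90/157 90/61 19620/9577 -8640/9577 3 5 E
2 9/10 9/4 63/20 -27/20 4 5 S
3 18/5 90/109 2412/545 1512/545 4 4 W
4 45/41 9/13 954/533 216/533 3 4 N
5 90/157 90/61 19620/9577 -8640/9577 3 5 E
6 9/10 9/4 63/20 -27/20 4 5 S
final 4 4 W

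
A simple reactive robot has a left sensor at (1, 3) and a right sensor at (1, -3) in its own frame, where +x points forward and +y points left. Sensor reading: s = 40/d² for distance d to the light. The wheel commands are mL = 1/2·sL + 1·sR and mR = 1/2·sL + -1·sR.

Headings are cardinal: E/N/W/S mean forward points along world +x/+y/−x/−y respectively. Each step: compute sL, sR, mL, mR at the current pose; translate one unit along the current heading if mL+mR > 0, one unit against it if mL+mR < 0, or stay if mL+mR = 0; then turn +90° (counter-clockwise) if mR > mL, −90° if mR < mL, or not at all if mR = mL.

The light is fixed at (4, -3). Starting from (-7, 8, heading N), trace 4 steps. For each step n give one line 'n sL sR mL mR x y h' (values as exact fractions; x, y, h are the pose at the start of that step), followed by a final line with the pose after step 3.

n=0: pose=(-7,8,N); sL=2/17, sR=5/26; mL=111/442, mR=-59/442; mL+mR=2/17 → advance +1; mR−mL=-5/13 → turn -1·90°
n=1: pose=(-7,9,E); sL=8/65, sR=40/181; mL=3324/11765, mR=-1876/11765; mL+mR=8/65 → advance +1; mR−mL=-80/181 → turn -1·90°
n=2: pose=(-6,9,S); sL=4/17, sR=4/29; mL=126/493, mR=-10/493; mL+mR=4/17 → advance +1; mR−mL=-8/29 → turn -1·90°
n=3: pose=(-6,8,W); sL=8/37, sR=40/317; mL=2748/11729, mR=-212/11729; mL+mR=8/37 → advance +1; mR−mL=-80/317 → turn -1·90°

0 2/17 5/26 111/442 -59/442 -7 8 N
1 8/65 40/181 3324/11765 -1876/11765 -7 9 E
2 4/17 4/29 126/493 -10/493 -6 9 S
3 8/37 40/317 2748/11729 -212/11729 -6 8 W
final -7 8 N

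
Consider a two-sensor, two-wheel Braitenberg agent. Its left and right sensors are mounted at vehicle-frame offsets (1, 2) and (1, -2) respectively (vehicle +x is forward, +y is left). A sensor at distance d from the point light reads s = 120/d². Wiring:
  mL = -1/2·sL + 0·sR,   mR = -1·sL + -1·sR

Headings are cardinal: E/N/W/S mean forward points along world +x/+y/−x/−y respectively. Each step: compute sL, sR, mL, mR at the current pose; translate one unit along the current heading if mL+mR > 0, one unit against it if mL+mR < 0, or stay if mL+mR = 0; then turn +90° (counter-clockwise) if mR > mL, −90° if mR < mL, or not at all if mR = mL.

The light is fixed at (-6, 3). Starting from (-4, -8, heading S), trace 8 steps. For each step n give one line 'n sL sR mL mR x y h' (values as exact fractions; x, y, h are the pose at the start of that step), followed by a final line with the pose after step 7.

0 3/4 5/6 -3/8 -19/12 -4 -8 S
1 24/29 24/13 -12/29 -1008/377 -4 -7 W
2 60/41 60/53 -30/41 -5640/2173 -3 -7 N
3 120/97 24/37 -60/97 -6768/3589 -3 -8 E
4 3/4 5/6 -3/8 -19/12 -4 -8 S
5 24/29 24/13 -12/29 -1008/377 -4 -7 W
6 60/41 60/53 -30/41 -5640/2173 -3 -7 N
7 120/97 24/37 -60/97 -6768/3589 -3 -8 E
final -4 -8 S

n=0: pose=(-4,-8,S); sL=3/4, sR=5/6; mL=-3/8, mR=-19/12; mL+mR=-47/24 → advance -1; mR−mL=-29/24 → turn -1·90°
n=1: pose=(-4,-7,W); sL=24/29, sR=24/13; mL=-12/29, mR=-1008/377; mL+mR=-1164/377 → advance -1; mR−mL=-852/377 → turn -1·90°
n=2: pose=(-3,-7,N); sL=60/41, sR=60/53; mL=-30/41, mR=-5640/2173; mL+mR=-7230/2173 → advance -1; mR−mL=-4050/2173 → turn -1·90°
n=3: pose=(-3,-8,E); sL=120/97, sR=24/37; mL=-60/97, mR=-6768/3589; mL+mR=-8988/3589 → advance -1; mR−mL=-4548/3589 → turn -1·90°
n=4: pose=(-4,-8,S); sL=3/4, sR=5/6; mL=-3/8, mR=-19/12; mL+mR=-47/24 → advance -1; mR−mL=-29/24 → turn -1·90°
n=5: pose=(-4,-7,W); sL=24/29, sR=24/13; mL=-12/29, mR=-1008/377; mL+mR=-1164/377 → advance -1; mR−mL=-852/377 → turn -1·90°
n=6: pose=(-3,-7,N); sL=60/41, sR=60/53; mL=-30/41, mR=-5640/2173; mL+mR=-7230/2173 → advance -1; mR−mL=-4050/2173 → turn -1·90°
n=7: pose=(-3,-8,E); sL=120/97, sR=24/37; mL=-60/97, mR=-6768/3589; mL+mR=-8988/3589 → advance -1; mR−mL=-4548/3589 → turn -1·90°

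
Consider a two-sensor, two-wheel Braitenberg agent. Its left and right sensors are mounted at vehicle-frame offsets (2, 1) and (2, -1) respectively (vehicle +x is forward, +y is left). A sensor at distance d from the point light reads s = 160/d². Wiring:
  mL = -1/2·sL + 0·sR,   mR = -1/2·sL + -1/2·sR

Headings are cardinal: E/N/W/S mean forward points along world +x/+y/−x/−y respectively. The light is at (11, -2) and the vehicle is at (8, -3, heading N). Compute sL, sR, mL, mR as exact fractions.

160/17 32 -80/17 -352/17

left sensor world pos  = (7, -1); dL² = 17
right sensor world pos = (9, -1); dR² = 5
sL = 160/17 = 160/17
sR = 160/5 = 32
mL = -1/2·sL + 0·sR = -80/17
mR = -1/2·sL + -1/2·sR = -352/17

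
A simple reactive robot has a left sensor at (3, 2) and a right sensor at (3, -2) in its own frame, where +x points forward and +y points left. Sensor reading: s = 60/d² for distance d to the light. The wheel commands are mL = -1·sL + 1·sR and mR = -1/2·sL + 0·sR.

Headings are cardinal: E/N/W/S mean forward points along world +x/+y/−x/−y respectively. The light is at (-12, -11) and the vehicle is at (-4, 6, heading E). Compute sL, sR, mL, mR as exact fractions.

left sensor world pos  = (-1, 8); dL² = 482
right sensor world pos = (-1, 4); dR² = 346
sL = 60/482 = 30/241
sR = 60/346 = 30/173
mL = -1·sL + 1·sR = 2040/41693
mR = -1/2·sL + 0·sR = -15/241

30/241 30/173 2040/41693 -15/241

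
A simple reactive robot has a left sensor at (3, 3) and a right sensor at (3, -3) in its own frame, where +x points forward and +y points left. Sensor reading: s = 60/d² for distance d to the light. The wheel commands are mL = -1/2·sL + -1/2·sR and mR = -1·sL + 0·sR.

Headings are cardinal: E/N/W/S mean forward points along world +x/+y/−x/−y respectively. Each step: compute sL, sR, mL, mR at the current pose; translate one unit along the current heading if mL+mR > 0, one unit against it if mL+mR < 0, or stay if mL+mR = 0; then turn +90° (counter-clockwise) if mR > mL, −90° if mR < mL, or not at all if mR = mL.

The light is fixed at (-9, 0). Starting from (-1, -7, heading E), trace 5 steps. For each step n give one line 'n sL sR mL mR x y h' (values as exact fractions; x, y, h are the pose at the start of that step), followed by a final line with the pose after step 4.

0 60/137 60/221 -10740/30277 -60/137 -1 -7 E
1 3/10 15/29 -237/580 -3/10 -2 -7 S
2 60/109 60/181 -8700/19729 -60/109 -2 -6 E
3 10/27 2/3 -14/27 -10/27 -3 -6 S
4 12/17 12/29 -276/493 -12/17 -3 -5 E
final -4 -5 S

n=0: pose=(-1,-7,E); sL=60/137, sR=60/221; mL=-10740/30277, mR=-60/137; mL+mR=-24000/30277 → advance -1; mR−mL=-2520/30277 → turn -1·90°
n=1: pose=(-2,-7,S); sL=3/10, sR=15/29; mL=-237/580, mR=-3/10; mL+mR=-411/580 → advance -1; mR−mL=63/580 → turn +1·90°
n=2: pose=(-2,-6,E); sL=60/109, sR=60/181; mL=-8700/19729, mR=-60/109; mL+mR=-19560/19729 → advance -1; mR−mL=-2160/19729 → turn -1·90°
n=3: pose=(-3,-6,S); sL=10/27, sR=2/3; mL=-14/27, mR=-10/27; mL+mR=-8/9 → advance -1; mR−mL=4/27 → turn +1·90°
n=4: pose=(-3,-5,E); sL=12/17, sR=12/29; mL=-276/493, mR=-12/17; mL+mR=-624/493 → advance -1; mR−mL=-72/493 → turn -1·90°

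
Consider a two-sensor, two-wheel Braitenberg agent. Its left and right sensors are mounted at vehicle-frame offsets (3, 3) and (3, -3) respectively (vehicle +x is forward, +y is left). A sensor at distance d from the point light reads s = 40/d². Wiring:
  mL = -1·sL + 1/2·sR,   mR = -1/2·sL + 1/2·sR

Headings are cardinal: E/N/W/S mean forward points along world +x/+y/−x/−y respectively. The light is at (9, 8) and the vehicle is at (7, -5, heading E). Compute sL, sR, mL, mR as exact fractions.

40/101 40/257 -8260/25957 -3120/25957

left sensor world pos  = (10, -2); dL² = 101
right sensor world pos = (10, -8); dR² = 257
sL = 40/101 = 40/101
sR = 40/257 = 40/257
mL = -1·sL + 1/2·sR = -8260/25957
mR = -1/2·sL + 1/2·sR = -3120/25957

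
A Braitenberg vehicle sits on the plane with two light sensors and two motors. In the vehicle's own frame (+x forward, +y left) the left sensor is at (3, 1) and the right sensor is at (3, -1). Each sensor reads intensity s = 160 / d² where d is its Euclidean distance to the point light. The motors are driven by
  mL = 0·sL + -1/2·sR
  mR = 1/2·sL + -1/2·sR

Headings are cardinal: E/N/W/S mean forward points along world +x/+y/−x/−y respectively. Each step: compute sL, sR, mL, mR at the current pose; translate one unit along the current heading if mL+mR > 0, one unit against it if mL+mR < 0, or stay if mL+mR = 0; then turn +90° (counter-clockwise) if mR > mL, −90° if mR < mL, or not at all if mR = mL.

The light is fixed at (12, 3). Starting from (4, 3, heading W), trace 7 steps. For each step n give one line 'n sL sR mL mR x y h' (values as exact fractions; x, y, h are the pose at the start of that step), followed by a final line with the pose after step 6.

n=0: pose=(4,3,W); sL=80/61, sR=80/61; mL=-40/61, mR=0; mL+mR=-40/61 → advance -1; mR−mL=40/61 → turn +1·90°
n=1: pose=(5,3,S); sL=32/9, sR=160/73; mL=-80/73, mR=448/657; mL+mR=-272/657 → advance -1; mR−mL=16/9 → turn +1·90°
n=2: pose=(5,4,E); sL=8, sR=10; mL=-5, mR=-1; mL+mR=-6 → advance -1; mR−mL=4 → turn +1·90°
n=3: pose=(4,4,N); sL=160/97, sR=32/13; mL=-16/13, mR=-512/1261; mL+mR=-2064/1261 → advance -1; mR−mL=80/97 → turn +1·90°
n=4: pose=(4,3,W); sL=80/61, sR=80/61; mL=-40/61, mR=0; mL+mR=-40/61 → advance -1; mR−mL=40/61 → turn +1·90°
n=5: pose=(5,3,S); sL=32/9, sR=160/73; mL=-80/73, mR=448/657; mL+mR=-272/657 → advance -1; mR−mL=16/9 → turn +1·90°
n=6: pose=(5,4,E); sL=8, sR=10; mL=-5, mR=-1; mL+mR=-6 → advance -1; mR−mL=4 → turn +1·90°

0 80/61 80/61 -40/61 0 4 3 W
1 32/9 160/73 -80/73 448/657 5 3 S
2 8 10 -5 -1 5 4 E
3 160/97 32/13 -16/13 -512/1261 4 4 N
4 80/61 80/61 -40/61 0 4 3 W
5 32/9 160/73 -80/73 448/657 5 3 S
6 8 10 -5 -1 5 4 E
final 4 4 N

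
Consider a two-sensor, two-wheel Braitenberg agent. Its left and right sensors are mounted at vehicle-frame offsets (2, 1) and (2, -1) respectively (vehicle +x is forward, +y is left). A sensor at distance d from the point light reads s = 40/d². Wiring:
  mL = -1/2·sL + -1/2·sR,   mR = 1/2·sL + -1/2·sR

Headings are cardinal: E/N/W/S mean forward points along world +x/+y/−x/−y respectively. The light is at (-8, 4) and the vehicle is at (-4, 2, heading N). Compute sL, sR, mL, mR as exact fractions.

40/9 8/5 -136/45 64/45

left sensor world pos  = (-5, 4); dL² = 9
right sensor world pos = (-3, 4); dR² = 25
sL = 40/9 = 40/9
sR = 40/25 = 8/5
mL = -1/2·sL + -1/2·sR = -136/45
mR = 1/2·sL + -1/2·sR = 64/45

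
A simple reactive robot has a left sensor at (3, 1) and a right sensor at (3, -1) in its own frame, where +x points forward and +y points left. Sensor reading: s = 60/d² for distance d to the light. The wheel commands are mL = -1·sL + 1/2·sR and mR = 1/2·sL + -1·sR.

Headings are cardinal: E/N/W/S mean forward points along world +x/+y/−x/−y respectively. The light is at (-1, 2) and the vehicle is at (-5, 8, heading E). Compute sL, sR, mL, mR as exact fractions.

left sensor world pos  = (-2, 9); dL² = 50
right sensor world pos = (-2, 7); dR² = 26
sL = 60/50 = 6/5
sR = 60/26 = 30/13
mL = -1·sL + 1/2·sR = -3/65
mR = 1/2·sL + -1·sR = -111/65

6/5 30/13 -3/65 -111/65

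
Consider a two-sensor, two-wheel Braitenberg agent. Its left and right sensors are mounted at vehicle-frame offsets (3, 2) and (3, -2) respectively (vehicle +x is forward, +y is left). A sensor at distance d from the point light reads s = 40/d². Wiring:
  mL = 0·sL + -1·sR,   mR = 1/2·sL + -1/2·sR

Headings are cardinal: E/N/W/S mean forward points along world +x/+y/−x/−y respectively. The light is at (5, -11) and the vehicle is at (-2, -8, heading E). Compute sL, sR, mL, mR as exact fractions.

left sensor world pos  = (1, -6); dL² = 41
right sensor world pos = (1, -10); dR² = 17
sL = 40/41 = 40/41
sR = 40/17 = 40/17
mL = 0·sL + -1·sR = -40/17
mR = 1/2·sL + -1/2·sR = -480/697

40/41 40/17 -40/17 -480/697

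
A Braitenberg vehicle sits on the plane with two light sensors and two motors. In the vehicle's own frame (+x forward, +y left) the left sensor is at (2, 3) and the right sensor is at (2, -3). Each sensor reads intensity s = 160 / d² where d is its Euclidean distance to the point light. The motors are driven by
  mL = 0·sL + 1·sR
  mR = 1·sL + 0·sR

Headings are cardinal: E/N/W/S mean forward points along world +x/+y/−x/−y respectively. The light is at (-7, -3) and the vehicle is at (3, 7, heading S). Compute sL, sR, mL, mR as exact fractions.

160/233 160/113 160/113 160/233

left sensor world pos  = (6, 5); dL² = 233
right sensor world pos = (0, 5); dR² = 113
sL = 160/233 = 160/233
sR = 160/113 = 160/113
mL = 0·sL + 1·sR = 160/113
mR = 1·sL + 0·sR = 160/233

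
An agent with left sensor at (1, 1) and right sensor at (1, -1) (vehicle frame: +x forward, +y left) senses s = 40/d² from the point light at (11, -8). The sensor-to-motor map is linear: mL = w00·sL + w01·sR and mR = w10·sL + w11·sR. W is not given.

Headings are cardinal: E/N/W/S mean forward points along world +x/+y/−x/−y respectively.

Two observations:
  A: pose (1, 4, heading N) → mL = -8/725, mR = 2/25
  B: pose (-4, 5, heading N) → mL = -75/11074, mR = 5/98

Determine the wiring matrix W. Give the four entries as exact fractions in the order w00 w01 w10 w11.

obs A: pose=(1,4,N) → sL=4/29, sR=4/25, mL=-8/725, mR=2/25
obs B: pose=(-4,5,N) → sL=10/113, sR=5/49, mL=-75/11074, mR=5/98
sensor matrix S = [[4/29, 4/25], [10/113, 5/49]]; det S = -68/802865
solve [mL_A; mL_B] = S·[w00; w01] and [mR_A; mR_B] = S·[w10; w11]:
  w00 = 1/2, w01 = -1/2, w10 = 0, w11 = 1/2

1/2 -1/2 0 1/2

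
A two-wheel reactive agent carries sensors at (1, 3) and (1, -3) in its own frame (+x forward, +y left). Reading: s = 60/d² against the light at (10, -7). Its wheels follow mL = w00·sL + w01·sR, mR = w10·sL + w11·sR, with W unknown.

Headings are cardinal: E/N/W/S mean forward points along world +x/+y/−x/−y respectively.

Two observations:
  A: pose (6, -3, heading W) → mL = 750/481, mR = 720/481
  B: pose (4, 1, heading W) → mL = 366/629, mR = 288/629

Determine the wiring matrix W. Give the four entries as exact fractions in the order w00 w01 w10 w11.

1/2 1/2 1 -1

obs A: pose=(6,-3,W) → sL=30/13, sR=30/37, mL=750/481, mR=720/481
obs B: pose=(4,1,W) → sL=30/37, sR=6/17, mL=366/629, mR=288/629
sensor matrix S = [[30/13, 30/37], [30/37, 6/17]]; det S = 47520/302549
solve [mL_A; mL_B] = S·[w00; w01] and [mR_A; mR_B] = S·[w10; w11]:
  w00 = 1/2, w01 = 1/2, w10 = 1, w11 = -1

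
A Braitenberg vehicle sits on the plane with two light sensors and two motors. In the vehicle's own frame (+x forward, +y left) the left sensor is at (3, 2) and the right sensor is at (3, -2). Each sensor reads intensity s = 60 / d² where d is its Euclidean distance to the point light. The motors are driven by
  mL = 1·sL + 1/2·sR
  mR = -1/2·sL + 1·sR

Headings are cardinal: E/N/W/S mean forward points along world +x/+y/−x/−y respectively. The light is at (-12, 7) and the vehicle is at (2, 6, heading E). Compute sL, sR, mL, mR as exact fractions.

6/29 30/149 1329/4321 423/4321

left sensor world pos  = (5, 8); dL² = 290
right sensor world pos = (5, 4); dR² = 298
sL = 60/290 = 6/29
sR = 60/298 = 30/149
mL = 1·sL + 1/2·sR = 1329/4321
mR = -1/2·sL + 1·sR = 423/4321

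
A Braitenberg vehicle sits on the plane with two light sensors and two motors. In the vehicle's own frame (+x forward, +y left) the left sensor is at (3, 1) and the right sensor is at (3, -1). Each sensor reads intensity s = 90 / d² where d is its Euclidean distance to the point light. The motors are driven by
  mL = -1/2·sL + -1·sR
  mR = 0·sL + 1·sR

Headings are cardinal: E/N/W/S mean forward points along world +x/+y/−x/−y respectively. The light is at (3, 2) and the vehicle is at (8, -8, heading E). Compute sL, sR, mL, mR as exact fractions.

18/29 18/37 -855/1073 18/37

left sensor world pos  = (11, -7); dL² = 145
right sensor world pos = (11, -9); dR² = 185
sL = 90/145 = 18/29
sR = 90/185 = 18/37
mL = -1/2·sL + -1·sR = -855/1073
mR = 0·sL + 1·sR = 18/37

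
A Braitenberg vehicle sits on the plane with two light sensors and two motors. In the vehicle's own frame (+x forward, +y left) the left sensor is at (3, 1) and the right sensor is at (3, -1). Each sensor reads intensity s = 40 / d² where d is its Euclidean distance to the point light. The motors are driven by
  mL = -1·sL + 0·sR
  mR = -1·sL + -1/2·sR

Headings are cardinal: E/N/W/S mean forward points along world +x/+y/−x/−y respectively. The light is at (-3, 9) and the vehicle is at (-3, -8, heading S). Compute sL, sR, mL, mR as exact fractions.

left sensor world pos  = (-2, -11); dL² = 401
right sensor world pos = (-4, -11); dR² = 401
sL = 40/401 = 40/401
sR = 40/401 = 40/401
mL = -1·sL + 0·sR = -40/401
mR = -1·sL + -1/2·sR = -60/401

40/401 40/401 -40/401 -60/401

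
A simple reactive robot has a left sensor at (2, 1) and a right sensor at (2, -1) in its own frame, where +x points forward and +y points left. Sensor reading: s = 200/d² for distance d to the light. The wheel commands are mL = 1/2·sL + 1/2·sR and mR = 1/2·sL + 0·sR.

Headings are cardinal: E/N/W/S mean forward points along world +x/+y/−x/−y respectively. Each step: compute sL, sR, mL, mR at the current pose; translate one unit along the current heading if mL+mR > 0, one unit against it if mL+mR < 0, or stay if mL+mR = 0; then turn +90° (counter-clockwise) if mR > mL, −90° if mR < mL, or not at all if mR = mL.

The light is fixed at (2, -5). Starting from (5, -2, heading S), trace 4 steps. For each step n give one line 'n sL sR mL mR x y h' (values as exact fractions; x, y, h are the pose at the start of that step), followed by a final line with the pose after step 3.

n=0: pose=(5,-2,S); sL=200/17, sR=40; mL=440/17, mR=100/17; mL+mR=540/17 → advance +1; mR−mL=-20 → turn -1·90°
n=1: pose=(5,-3,W); sL=100, sR=20; mL=60, mR=50; mL+mR=110 → advance +1; mR−mL=-10 → turn -1·90°
n=2: pose=(4,-3,N); sL=200/17, sR=8; mL=168/17, mR=100/17; mL+mR=268/17 → advance +1; mR−mL=-4 → turn -1·90°
n=3: pose=(4,-2,E); sL=25/4, sR=10; mL=65/8, mR=25/8; mL+mR=45/4 → advance +1; mR−mL=-5 → turn -1·90°

0 200/17 40 440/17 100/17 5 -2 S
1 100 20 60 50 5 -3 W
2 200/17 8 168/17 100/17 4 -3 N
3 25/4 10 65/8 25/8 4 -2 E
final 5 -2 S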